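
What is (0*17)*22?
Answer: 0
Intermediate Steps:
(0*17)*22 = 0*22 = 0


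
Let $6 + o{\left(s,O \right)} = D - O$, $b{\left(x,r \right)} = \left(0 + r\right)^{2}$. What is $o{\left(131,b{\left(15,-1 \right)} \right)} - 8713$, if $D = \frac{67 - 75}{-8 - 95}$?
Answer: $- \frac{898152}{103} \approx -8719.9$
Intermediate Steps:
$D = \frac{8}{103}$ ($D = - \frac{8}{-103} = \left(-8\right) \left(- \frac{1}{103}\right) = \frac{8}{103} \approx 0.07767$)
$b{\left(x,r \right)} = r^{2}$
$o{\left(s,O \right)} = - \frac{610}{103} - O$ ($o{\left(s,O \right)} = -6 - \left(- \frac{8}{103} + O\right) = - \frac{610}{103} - O$)
$o{\left(131,b{\left(15,-1 \right)} \right)} - 8713 = \left(- \frac{610}{103} - \left(-1\right)^{2}\right) - 8713 = \left(- \frac{610}{103} - 1\right) - 8713 = - \frac{713}{103} - 8713 = - \frac{898152}{103}$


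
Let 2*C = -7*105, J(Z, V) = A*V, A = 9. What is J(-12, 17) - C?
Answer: 1041/2 ≈ 520.50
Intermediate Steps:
J(Z, V) = 9*V
C = -735/2 (C = (-7*105)/2 = (½)*(-735) = -735/2 ≈ -367.50)
J(-12, 17) - C = 9*17 - 1*(-735/2) = 153 + 735/2 = 1041/2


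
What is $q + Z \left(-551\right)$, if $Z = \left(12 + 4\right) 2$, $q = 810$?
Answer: $-16822$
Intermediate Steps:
$Z = 32$ ($Z = 16 \cdot 2 = 32$)
$q + Z \left(-551\right) = 810 + 32 \left(-551\right) = 810 - 17632 = -16822$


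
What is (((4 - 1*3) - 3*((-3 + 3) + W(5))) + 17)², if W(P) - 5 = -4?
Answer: 225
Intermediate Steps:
W(P) = 1 (W(P) = 5 - 4 = 1)
(((4 - 1*3) - 3*((-3 + 3) + W(5))) + 17)² = (((4 - 1*3) - 3*((-3 + 3) + 1)) + 17)² = (((4 - 3) - 3*(0 + 1)) + 17)² = ((1 - 3*1) + 17)² = ((1 - 3) + 17)² = (-2 + 17)² = 15² = 225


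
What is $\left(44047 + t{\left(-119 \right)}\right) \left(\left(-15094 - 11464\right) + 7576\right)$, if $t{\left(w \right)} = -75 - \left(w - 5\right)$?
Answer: $-837030272$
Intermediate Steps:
$t{\left(w \right)} = -70 - w$ ($t{\left(w \right)} = -75 - \left(-5 + w\right) = -70 - w$)
$\left(44047 + t{\left(-119 \right)}\right) \left(\left(-15094 - 11464\right) + 7576\right) = \left(44047 - -49\right) \left(\left(-15094 - 11464\right) + 7576\right) = \left(44047 + \left(-70 + 119\right)\right) \left(\left(-15094 - 11464\right) + 7576\right) = \left(44047 + 49\right) \left(-26558 + 7576\right) = 44096 \left(-18982\right) = -837030272$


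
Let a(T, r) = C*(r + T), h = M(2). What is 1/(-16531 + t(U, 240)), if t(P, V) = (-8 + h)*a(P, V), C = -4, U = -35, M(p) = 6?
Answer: -1/14891 ≈ -6.7155e-5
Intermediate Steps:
h = 6
a(T, r) = -4*T - 4*r (a(T, r) = -4*(r + T) = -4*(T + r) = -4*T - 4*r)
t(P, V) = 8*P + 8*V (t(P, V) = (-8 + 6)*(-4*P - 4*V) = -2*(-4*P - 4*V) = 8*P + 8*V)
1/(-16531 + t(U, 240)) = 1/(-16531 + (8*(-35) + 8*240)) = 1/(-16531 + (-280 + 1920)) = 1/(-16531 + 1640) = 1/(-14891) = -1/14891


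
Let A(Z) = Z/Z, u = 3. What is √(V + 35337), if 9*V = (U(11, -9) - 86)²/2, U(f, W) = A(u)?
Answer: √1286582/6 ≈ 189.05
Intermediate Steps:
A(Z) = 1
U(f, W) = 1
V = 7225/18 (V = ((1 - 86)²/2)/9 = ((½)*(-85)²)/9 = ((½)*7225)/9 = (⅑)*(7225/2) = 7225/18 ≈ 401.39)
√(V + 35337) = √(7225/18 + 35337) = √(643291/18) = √1286582/6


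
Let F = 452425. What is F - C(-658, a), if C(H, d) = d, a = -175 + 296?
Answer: 452304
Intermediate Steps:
a = 121
F - C(-658, a) = 452425 - 1*121 = 452425 - 121 = 452304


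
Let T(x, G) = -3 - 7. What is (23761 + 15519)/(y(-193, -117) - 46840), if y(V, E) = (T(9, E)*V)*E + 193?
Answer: -39280/272457 ≈ -0.14417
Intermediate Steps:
T(x, G) = -10
y(V, E) = 193 - 10*E*V (y(V, E) = (-10*V)*E + 193 = -10*E*V + 193 = 193 - 10*E*V)
(23761 + 15519)/(y(-193, -117) - 46840) = (23761 + 15519)/((193 - 10*(-117)*(-193)) - 46840) = 39280/((193 - 225810) - 46840) = 39280/(-225617 - 46840) = 39280/(-272457) = 39280*(-1/272457) = -39280/272457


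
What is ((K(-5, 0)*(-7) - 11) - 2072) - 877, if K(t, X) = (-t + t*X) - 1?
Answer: -2988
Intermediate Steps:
K(t, X) = -1 - t + X*t (K(t, X) = (-t + X*t) - 1 = -1 - t + X*t)
((K(-5, 0)*(-7) - 11) - 2072) - 877 = (((-1 - 1*(-5) + 0*(-5))*(-7) - 11) - 2072) - 877 = (((-1 + 5 + 0)*(-7) - 11) - 2072) - 877 = ((4*(-7) - 11) - 2072) - 877 = ((-28 - 11) - 2072) - 877 = (-39 - 2072) - 877 = -2111 - 877 = -2988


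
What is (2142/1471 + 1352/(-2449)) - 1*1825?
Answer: -6571267209/3602479 ≈ -1824.1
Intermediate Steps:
(2142/1471 + 1352/(-2449)) - 1*1825 = (2142*(1/1471) + 1352*(-1/2449)) - 1825 = (2142/1471 - 1352/2449) - 1825 = 3256966/3602479 - 1825 = -6571267209/3602479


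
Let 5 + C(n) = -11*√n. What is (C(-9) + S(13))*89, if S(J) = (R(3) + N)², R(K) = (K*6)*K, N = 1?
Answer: 268780 - 2937*I ≈ 2.6878e+5 - 2937.0*I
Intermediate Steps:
R(K) = 6*K² (R(K) = (6*K)*K = 6*K²)
S(J) = 3025 (S(J) = (6*3² + 1)² = (6*9 + 1)² = (54 + 1)² = 55² = 3025)
C(n) = -5 - 11*√n
(C(-9) + S(13))*89 = ((-5 - 33*I) + 3025)*89 = (3020 - 33*I)*89 = 268780 - 2937*I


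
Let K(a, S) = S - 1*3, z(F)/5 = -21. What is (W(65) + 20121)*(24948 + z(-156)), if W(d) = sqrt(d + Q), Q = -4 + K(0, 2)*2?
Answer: 499866003 + 24843*sqrt(59) ≈ 5.0006e+8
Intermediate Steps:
z(F) = -105 (z(F) = 5*(-21) = -105)
K(a, S) = -3 + S (K(a, S) = S - 3 = -3 + S)
Q = -6 (Q = -4 + (-3 + 2)*2 = -4 - 1*2 = -4 - 2 = -6)
W(d) = sqrt(-6 + d) (W(d) = sqrt(d - 6) = sqrt(-6 + d))
(W(65) + 20121)*(24948 + z(-156)) = (sqrt(-6 + 65) + 20121)*(24948 - 105) = (sqrt(59) + 20121)*24843 = (20121 + sqrt(59))*24843 = 499866003 + 24843*sqrt(59)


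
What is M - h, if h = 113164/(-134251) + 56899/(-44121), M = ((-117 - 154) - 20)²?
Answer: 501602614201144/5923288371 ≈ 84683.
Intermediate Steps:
M = 84681 (M = (-271 - 20)² = (-291)² = 84681)
h = -12631656493/5923288371 (h = 113164*(-1/134251) + 56899*(-1/44121) = -113164/134251 - 56899/44121 = -12631656493/5923288371 ≈ -2.1325)
M - h = 84681 - 1*(-12631656493/5923288371) = 84681 + 12631656493/5923288371 = 501602614201144/5923288371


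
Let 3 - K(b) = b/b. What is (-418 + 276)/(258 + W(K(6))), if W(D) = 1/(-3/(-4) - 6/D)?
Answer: -639/1159 ≈ -0.55134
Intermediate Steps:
K(b) = 2 (K(b) = 3 - b/b = 3 - 1*1 = 3 - 1 = 2)
W(D) = 1/(3/4 - 6/D) (W(D) = 1/(-3*(-1/4) - 6/D) = 1/(3/4 - 6/D))
(-418 + 276)/(258 + W(K(6))) = (-418 + 276)/(258 + (4/3)*2/(-8 + 2)) = -142/(258 + (4/3)*2/(-6)) = -142/(258 + (4/3)*2*(-1/6)) = -142/(258 - 4/9) = -142/2318/9 = -142*9/2318 = -639/1159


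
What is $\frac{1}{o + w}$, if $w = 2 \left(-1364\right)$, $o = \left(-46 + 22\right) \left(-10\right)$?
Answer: $- \frac{1}{2488} \approx -0.00040193$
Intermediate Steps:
$o = 240$ ($o = \left(-24\right) \left(-10\right) = 240$)
$w = -2728$
$\frac{1}{o + w} = \frac{1}{240 - 2728} = \frac{1}{-2488} = - \frac{1}{2488}$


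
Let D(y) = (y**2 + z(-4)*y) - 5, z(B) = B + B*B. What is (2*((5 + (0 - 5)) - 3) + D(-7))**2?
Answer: 2116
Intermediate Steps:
z(B) = B + B**2
D(y) = -5 + y**2 + 12*y (D(y) = (y**2 + (-4*(1 - 4))*y) - 5 = (y**2 + (-4*(-3))*y) - 5 = (y**2 + 12*y) - 5 = -5 + y**2 + 12*y)
(2*((5 + (0 - 5)) - 3) + D(-7))**2 = (2*((5 + (0 - 5)) - 3) + (-5 + (-7)**2 + 12*(-7)))**2 = (2*((5 - 5) - 3) + (-5 + 49 - 84))**2 = (2*(0 - 3) - 40)**2 = (2*(-3) - 40)**2 = (-6 - 40)**2 = (-46)**2 = 2116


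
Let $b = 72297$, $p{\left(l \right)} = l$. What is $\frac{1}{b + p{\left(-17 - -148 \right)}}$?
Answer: $\frac{1}{72428} \approx 1.3807 \cdot 10^{-5}$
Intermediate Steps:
$\frac{1}{b + p{\left(-17 - -148 \right)}} = \frac{1}{72297 - -131} = \frac{1}{72297 + \left(-17 + 148\right)} = \frac{1}{72297 + 131} = \frac{1}{72428}$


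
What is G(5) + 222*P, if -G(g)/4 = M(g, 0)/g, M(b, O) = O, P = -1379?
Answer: -306138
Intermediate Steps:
G(g) = 0 (G(g) = -0/g = -4*0 = 0)
G(5) + 222*P = 0 + 222*(-1379) = 0 - 306138 = -306138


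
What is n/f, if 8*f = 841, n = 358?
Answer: 2864/841 ≈ 3.4055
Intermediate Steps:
f = 841/8 (f = (⅛)*841 = 841/8 ≈ 105.13)
n/f = 358/(841/8) = 358*(8/841) = 2864/841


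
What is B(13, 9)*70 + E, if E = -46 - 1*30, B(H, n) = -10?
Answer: -776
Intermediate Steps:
E = -76 (E = -46 - 30 = -76)
B(13, 9)*70 + E = -10*70 - 76 = -700 - 76 = -776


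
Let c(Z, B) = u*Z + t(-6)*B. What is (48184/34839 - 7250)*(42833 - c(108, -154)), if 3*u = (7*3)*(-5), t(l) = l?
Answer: -1648293112282/4977 ≈ -3.3118e+8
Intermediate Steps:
u = -35 (u = ((7*3)*(-5))/3 = (21*(-5))/3 = (1/3)*(-105) = -35)
c(Z, B) = -35*Z - 6*B
(48184/34839 - 7250)*(42833 - c(108, -154)) = (48184/34839 - 7250)*(42833 - (-35*108 - 6*(-154))) = (48184*(1/34839) - 7250)*(42833 - (-3780 + 924)) = (48184/34839 - 7250)*(42833 - 1*(-2856)) = -252534566*(42833 + 2856)/34839 = -252534566/34839*45689 = -1648293112282/4977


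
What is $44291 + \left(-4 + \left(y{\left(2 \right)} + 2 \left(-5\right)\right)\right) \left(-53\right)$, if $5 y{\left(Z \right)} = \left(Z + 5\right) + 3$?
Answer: $44927$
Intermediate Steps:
$y{\left(Z \right)} = \frac{8}{5} + \frac{Z}{5}$ ($y{\left(Z \right)} = \frac{\left(Z + 5\right) + 3}{5} = \frac{\left(5 + Z\right) + 3}{5} = \frac{8 + Z}{5} = \frac{8}{5} + \frac{Z}{5}$)
$44291 + \left(-4 + \left(y{\left(2 \right)} + 2 \left(-5\right)\right)\right) \left(-53\right) = 44291 + \left(-4 + \left(\left(\frac{8}{5} + \frac{1}{5} \cdot 2\right) + 2 \left(-5\right)\right)\right) \left(-53\right) = 44291 + \left(-4 + \left(\left(\frac{8}{5} + \frac{2}{5}\right) - 10\right)\right) \left(-53\right) = 44291 + \left(-4 + \left(2 - 10\right)\right) \left(-53\right) = 44291 + \left(-4 - 8\right) \left(-53\right) = 44291 - -636 = 44291 + 636 = 44927$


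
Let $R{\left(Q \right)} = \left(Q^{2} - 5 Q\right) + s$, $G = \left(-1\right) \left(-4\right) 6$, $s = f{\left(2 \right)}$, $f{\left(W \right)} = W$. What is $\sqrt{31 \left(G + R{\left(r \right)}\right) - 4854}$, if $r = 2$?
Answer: $i \sqrt{4234} \approx 65.069 i$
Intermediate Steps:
$s = 2$
$G = 24$ ($G = 4 \cdot 6 = 24$)
$R{\left(Q \right)} = 2 + Q^{2} - 5 Q$ ($R{\left(Q \right)} = \left(Q^{2} - 5 Q\right) + 2 = 2 + Q^{2} - 5 Q$)
$\sqrt{31 \left(G + R{\left(r \right)}\right) - 4854} = \sqrt{31 \left(24 + \left(2 + 2^{2} - 10\right)\right) - 4854} = \sqrt{31 \left(24 + \left(2 + 4 - 10\right)\right) - 4854} = \sqrt{31 \left(24 - 4\right) - 4854} = \sqrt{31 \cdot 20 - 4854} = \sqrt{620 - 4854} = \sqrt{-4234} = i \sqrt{4234}$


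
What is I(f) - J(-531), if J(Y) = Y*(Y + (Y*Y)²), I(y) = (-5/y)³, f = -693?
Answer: 14049870016262138157455/332812557 ≈ 4.2216e+13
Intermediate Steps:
I(y) = -125/y³
J(Y) = Y*(Y + Y⁴) (J(Y) = Y*(Y + (Y²)²) = Y*(Y + Y⁴))
I(f) - J(-531) = -125/(-693)³ - ((-531)² + (-531)⁵) = -125*(-1/332812557) - (281961 - 42215564931651) = 125/332812557 - 1*(-42215564649690) = 125/332812557 + 42215564649690 = 14049870016262138157455/332812557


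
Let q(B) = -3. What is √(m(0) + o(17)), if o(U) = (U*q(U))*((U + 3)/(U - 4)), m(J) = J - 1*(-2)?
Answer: I*√12922/13 ≈ 8.7442*I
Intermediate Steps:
m(J) = 2 + J (m(J) = J + 2 = 2 + J)
o(U) = -3*U*(3 + U)/(-4 + U) (o(U) = (U*(-3))*((U + 3)/(U - 4)) = (-3*U)*((3 + U)/(-4 + U)) = -3*U*(3 + U)/(-4 + U))
√(m(0) + o(17)) = √((2 + 0) - 3*17*(3 + 17)/(-4 + 17)) = √(2 - 3*17*20/13) = √(2 - 3*17*1/13*20) = √(2 - 1020/13) = √(-994/13) = I*√12922/13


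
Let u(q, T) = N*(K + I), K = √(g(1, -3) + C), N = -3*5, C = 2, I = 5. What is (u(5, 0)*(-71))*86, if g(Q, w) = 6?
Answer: 457950 + 183180*√2 ≈ 7.1701e+5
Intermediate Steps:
N = -15
K = 2*√2 (K = √(6 + 2) = √8 = 2*√2 ≈ 2.8284)
u(q, T) = -75 - 30*√2 (u(q, T) = -15*(2*√2 + 5) = -15*(5 + 2*√2) = -75 - 30*√2)
(u(5, 0)*(-71))*86 = ((-75 - 30*√2)*(-71))*86 = (5325 + 2130*√2)*86 = 457950 + 183180*√2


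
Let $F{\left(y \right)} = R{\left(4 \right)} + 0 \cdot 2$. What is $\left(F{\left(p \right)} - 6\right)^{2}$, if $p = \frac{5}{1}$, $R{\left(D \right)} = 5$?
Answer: $1$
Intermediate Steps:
$p = 5$ ($p = 5 \cdot 1 = 5$)
$F{\left(y \right)} = 5$ ($F{\left(y \right)} = 5 + 0 \cdot 2 = 5 + 0 = 5$)
$\left(F{\left(p \right)} - 6\right)^{2} = \left(5 - 6\right)^{2} = \left(-1\right)^{2} = 1$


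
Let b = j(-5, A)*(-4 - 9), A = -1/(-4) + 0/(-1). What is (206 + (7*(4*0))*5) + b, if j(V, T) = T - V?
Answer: 551/4 ≈ 137.75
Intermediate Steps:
A = 1/4 (A = -1*(-1/4) + 0*(-1) = 1/4 + 0 = 1/4 ≈ 0.25000)
b = -273/4 (b = (1/4 - 1*(-5))*(-4 - 9) = (1/4 + 5)*(-13) = (21/4)*(-13) = -273/4 ≈ -68.250)
(206 + (7*(4*0))*5) + b = (206 + (7*(4*0))*5) - 273/4 = (206 + (7*0)*5) - 273/4 = (206 + 0*5) - 273/4 = (206 + 0) - 273/4 = 206 - 273/4 = 551/4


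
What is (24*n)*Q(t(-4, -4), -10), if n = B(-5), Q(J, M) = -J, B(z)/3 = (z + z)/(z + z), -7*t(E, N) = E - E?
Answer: 0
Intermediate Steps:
t(E, N) = 0 (t(E, N) = -(E - E)/7 = -⅐*0 = 0)
B(z) = 3 (B(z) = 3*((z + z)/(z + z)) = 3*((2*z)/((2*z))) = 3*((2*z)*(1/(2*z))) = 3*1 = 3)
n = 3
(24*n)*Q(t(-4, -4), -10) = (24*3)*(-1*0) = 72*0 = 0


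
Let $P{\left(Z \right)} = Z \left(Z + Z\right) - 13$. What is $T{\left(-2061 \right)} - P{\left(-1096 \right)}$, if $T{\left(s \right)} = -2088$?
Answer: $-2404507$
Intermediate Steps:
$P{\left(Z \right)} = -13 + 2 Z^{2}$ ($P{\left(Z \right)} = Z 2 Z - 13 = 2 Z^{2} - 13 = -13 + 2 Z^{2}$)
$T{\left(-2061 \right)} - P{\left(-1096 \right)} = -2088 - \left(-13 + 2 \left(-1096\right)^{2}\right) = -2088 - \left(-13 + 2 \cdot 1201216\right) = -2088 - \left(-13 + 2402432\right) = -2088 - 2402419 = -2404507$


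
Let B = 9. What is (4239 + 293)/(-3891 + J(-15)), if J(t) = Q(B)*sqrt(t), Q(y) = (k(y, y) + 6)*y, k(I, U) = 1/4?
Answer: -94048064/80999157 - 453200*I*sqrt(15)/26999719 ≈ -1.1611 - 0.065009*I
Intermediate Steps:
k(I, U) = 1/4
Q(y) = 25*y/4 (Q(y) = (1/4 + 6)*y = 25*y/4)
J(t) = 225*sqrt(t)/4 (J(t) = ((25/4)*9)*sqrt(t) = 225*sqrt(t)/4)
(4239 + 293)/(-3891 + J(-15)) = (4239 + 293)/(-3891 + 225*sqrt(-15)/4) = 4532/(-3891 + 225*(I*sqrt(15))/4) = 4532/(-3891 + 225*I*sqrt(15)/4)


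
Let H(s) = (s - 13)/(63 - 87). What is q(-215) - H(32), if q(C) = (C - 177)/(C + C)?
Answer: 8789/5160 ≈ 1.7033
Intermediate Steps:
q(C) = (-177 + C)/(2*C) (q(C) = (-177 + C)/((2*C)) = (-177 + C)*(1/(2*C)) = (-177 + C)/(2*C))
H(s) = 13/24 - s/24 (H(s) = (-13 + s)/(-24) = (-13 + s)*(-1/24) = 13/24 - s/24)
q(-215) - H(32) = (1/2)*(-177 - 215)/(-215) - (13/24 - 1/24*32) = (1/2)*(-1/215)*(-392) - (13/24 - 4/3) = 196/215 - 1*(-19/24) = 196/215 + 19/24 = 8789/5160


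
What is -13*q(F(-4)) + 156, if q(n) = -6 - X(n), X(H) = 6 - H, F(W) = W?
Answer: 364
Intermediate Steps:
q(n) = -12 + n (q(n) = -6 - (6 - n) = -6 + (-6 + n) = -12 + n)
-13*q(F(-4)) + 156 = -13*(-12 - 4) + 156 = -13*(-16) + 156 = 208 + 156 = 364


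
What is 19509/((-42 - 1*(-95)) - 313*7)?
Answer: -19509/2138 ≈ -9.1249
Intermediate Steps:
19509/((-42 - 1*(-95)) - 313*7) = 19509/((-42 + 95) - 2191) = 19509/(53 - 2191) = 19509/(-2138) = 19509*(-1/2138) = -19509/2138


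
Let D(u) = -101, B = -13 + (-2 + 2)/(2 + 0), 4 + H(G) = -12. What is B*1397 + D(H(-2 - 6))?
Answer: -18262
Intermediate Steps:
H(G) = -16 (H(G) = -4 - 12 = -16)
B = -13 (B = -13 + 0/2 = -13 + 0*(1/2) = -13 + 0 = -13)
B*1397 + D(H(-2 - 6)) = -13*1397 - 101 = -18161 - 101 = -18262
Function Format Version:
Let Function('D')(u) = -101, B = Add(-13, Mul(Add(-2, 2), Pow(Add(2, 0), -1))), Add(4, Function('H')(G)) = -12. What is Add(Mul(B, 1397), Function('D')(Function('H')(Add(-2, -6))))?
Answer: -18262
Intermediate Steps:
Function('H')(G) = -16 (Function('H')(G) = Add(-4, -12) = -16)
B = -13 (B = Add(-13, Mul(0, Pow(2, -1))) = Add(-13, Mul(0, Rational(1, 2))) = Add(-13, 0) = -13)
Add(Mul(B, 1397), Function('D')(Function('H')(Add(-2, -6)))) = Add(Mul(-13, 1397), -101) = Add(-18161, -101) = -18262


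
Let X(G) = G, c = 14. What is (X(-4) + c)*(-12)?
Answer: -120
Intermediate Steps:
(X(-4) + c)*(-12) = (-4 + 14)*(-12) = 10*(-12) = -120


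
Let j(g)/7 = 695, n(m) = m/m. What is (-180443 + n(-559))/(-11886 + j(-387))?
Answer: 180442/7021 ≈ 25.700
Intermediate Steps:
n(m) = 1
j(g) = 4865 (j(g) = 7*695 = 4865)
(-180443 + n(-559))/(-11886 + j(-387)) = (-180443 + 1)/(-11886 + 4865) = -180442/(-7021) = -180442*(-1/7021) = 180442/7021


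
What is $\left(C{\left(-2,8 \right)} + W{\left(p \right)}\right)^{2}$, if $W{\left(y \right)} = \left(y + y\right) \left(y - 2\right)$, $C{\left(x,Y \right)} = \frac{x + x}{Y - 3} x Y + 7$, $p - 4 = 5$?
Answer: $\frac{531441}{25} \approx 21258.0$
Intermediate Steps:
$p = 9$ ($p = 4 + 5 = 9$)
$C{\left(x,Y \right)} = 7 + \frac{2 Y x^{2}}{-3 + Y}$ ($C{\left(x,Y \right)} = \frac{2 x}{-3 + Y} x Y + 7 = \frac{2 x^{2}}{-3 + Y} Y + 7 = \frac{2 Y x^{2}}{-3 + Y} + 7 = 7 + \frac{2 Y x^{2}}{-3 + Y}$)
$W{\left(y \right)} = 2 y \left(-2 + y\right)$
$\left(C{\left(-2,8 \right)} + W{\left(p \right)}\right)^{2} = \left(\frac{-21 + 7 \cdot 8 + 2 \cdot 8 \left(-2\right)^{2}}{-3 + 8} + 2 \cdot 9 \left(-2 + 9\right)\right)^{2} = \left(\frac{-21 + 56 + 2 \cdot 8 \cdot 4}{5} + 2 \cdot 9 \cdot 7\right)^{2} = \left(\frac{-21 + 56 + 64}{5} + 126\right)^{2} = \left(\frac{1}{5} \cdot 99 + 126\right)^{2} = \left(\frac{99}{5} + 126\right)^{2} = \left(\frac{729}{5}\right)^{2} = \frac{531441}{25}$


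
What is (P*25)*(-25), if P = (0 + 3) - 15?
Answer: 7500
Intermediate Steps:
P = -12 (P = 3 - 15 = -12)
(P*25)*(-25) = -12*25*(-25) = -300*(-25) = 7500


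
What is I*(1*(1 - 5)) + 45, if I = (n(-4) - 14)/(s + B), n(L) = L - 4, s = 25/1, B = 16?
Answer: 1933/41 ≈ 47.146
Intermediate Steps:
s = 25 (s = 25*1 = 25)
n(L) = -4 + L
I = -22/41 (I = ((-4 - 4) - 14)/(25 + 16) = (-8 - 14)/41 = -22*1/41 = -22/41 ≈ -0.53658)
I*(1*(1 - 5)) + 45 = -22*(1 - 5)/41 + 45 = -22*(-4)/41 + 45 = -22/41*(-4) + 45 = 88/41 + 45 = 1933/41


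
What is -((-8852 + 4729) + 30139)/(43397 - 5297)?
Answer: -2168/3175 ≈ -0.68283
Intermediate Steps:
-((-8852 + 4729) + 30139)/(43397 - 5297) = -(-4123 + 30139)/38100 = -26016/38100 = -1*2168/3175 = -2168/3175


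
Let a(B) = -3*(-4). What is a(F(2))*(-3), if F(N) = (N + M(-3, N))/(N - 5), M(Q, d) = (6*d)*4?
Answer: -36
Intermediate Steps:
M(Q, d) = 24*d
F(N) = 25*N/(-5 + N) (F(N) = (N + 24*N)/(N - 5) = (25*N)/(-5 + N) = 25*N/(-5 + N))
a(B) = 12
a(F(2))*(-3) = 12*(-3) = -36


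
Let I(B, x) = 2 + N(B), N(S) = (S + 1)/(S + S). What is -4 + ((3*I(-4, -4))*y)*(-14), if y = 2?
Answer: -407/2 ≈ -203.50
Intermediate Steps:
N(S) = (1 + S)/(2*S) (N(S) = (1 + S)/((2*S)) = (1 + S)*(1/(2*S)) = (1 + S)/(2*S))
I(B, x) = 2 + (1 + B)/(2*B)
-4 + ((3*I(-4, -4))*y)*(-14) = -4 + ((3*((½)*(1 + 5*(-4))/(-4)))*2)*(-14) = -4 + ((3*((½)*(-¼)*(1 - 20)))*2)*(-14) = -4 + ((3*((½)*(-¼)*(-19)))*2)*(-14) = -4 + ((3*(19/8))*2)*(-14) = -4 + ((57/8)*2)*(-14) = -4 + (57/4)*(-14) = -4 - 399/2 = -407/2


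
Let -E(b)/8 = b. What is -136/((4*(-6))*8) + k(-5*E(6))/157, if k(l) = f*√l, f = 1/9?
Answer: 17/24 + 4*√15/1413 ≈ 0.71930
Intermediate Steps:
E(b) = -8*b
f = ⅑ ≈ 0.11111
k(l) = √l/9
-136/((4*(-6))*8) + k(-5*E(6))/157 = -136/((4*(-6))*8) + (√(-(-40)*6)/9)/157 = -136/((-24*8)) + (√(-5*(-48))/9)*(1/157) = -136/(-192) + (√240/9)*(1/157) = -136*(-1/192) + ((4*√15)/9)*(1/157) = 17/24 + (4*√15/9)*(1/157) = 17/24 + 4*√15/1413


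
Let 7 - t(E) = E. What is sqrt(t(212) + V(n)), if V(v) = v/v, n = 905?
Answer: 2*I*sqrt(51) ≈ 14.283*I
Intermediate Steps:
t(E) = 7 - E
V(v) = 1
sqrt(t(212) + V(n)) = sqrt((7 - 1*212) + 1) = sqrt((7 - 212) + 1) = sqrt(-205 + 1) = sqrt(-204) = 2*I*sqrt(51)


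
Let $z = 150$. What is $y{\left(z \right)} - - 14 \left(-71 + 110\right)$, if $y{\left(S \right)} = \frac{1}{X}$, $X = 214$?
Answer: $\frac{116845}{214} \approx 546.0$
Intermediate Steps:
$y{\left(S \right)} = \frac{1}{214}$
$y{\left(z \right)} - - 14 \left(-71 + 110\right) = \frac{1}{214} - - 14 \left(-71 + 110\right) = \frac{1}{214} - \left(-14\right) 39 = \frac{1}{214} - -546 = \frac{1}{214} + 546 = \frac{116845}{214}$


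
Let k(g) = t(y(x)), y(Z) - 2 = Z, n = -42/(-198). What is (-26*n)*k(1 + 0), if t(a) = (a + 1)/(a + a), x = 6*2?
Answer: -65/22 ≈ -2.9545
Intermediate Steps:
n = 7/33 (n = -42*(-1/198) = 7/33 ≈ 0.21212)
x = 12
y(Z) = 2 + Z
t(a) = (1 + a)/(2*a) (t(a) = (1 + a)/((2*a)) = (1 + a)*(1/(2*a)) = (1 + a)/(2*a))
k(g) = 15/28 (k(g) = (1 + (2 + 12))/(2*(2 + 12)) = (½)*(1 + 14)/14 = (½)*(1/14)*15 = 15/28)
(-26*n)*k(1 + 0) = -26*7/33*(15/28) = -182/33*15/28 = -65/22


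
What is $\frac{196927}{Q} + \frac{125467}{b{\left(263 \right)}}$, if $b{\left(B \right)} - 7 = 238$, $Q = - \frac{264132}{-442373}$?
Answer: $\frac{21376360853539}{64712340} \approx 3.3033 \cdot 10^{5}$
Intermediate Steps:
$Q = \frac{264132}{442373}$ ($Q = \left(-264132\right) \left(- \frac{1}{442373}\right) = \frac{264132}{442373} \approx 0.59708$)
$b{\left(B \right)} = 245$ ($b{\left(B \right)} = 7 + 238 = 245$)
$\frac{196927}{Q} + \frac{125467}{b{\left(263 \right)}} = \frac{196927}{\frac{264132}{442373}} + \frac{125467}{245} = 196927 \cdot \frac{442373}{264132} + 125467 \cdot \frac{1}{245} = \frac{87115187771}{264132} + \frac{125467}{245} = \frac{21376360853539}{64712340}$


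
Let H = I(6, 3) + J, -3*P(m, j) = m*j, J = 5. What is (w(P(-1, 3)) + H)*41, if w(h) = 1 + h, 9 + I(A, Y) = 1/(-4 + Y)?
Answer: -123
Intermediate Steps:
I(A, Y) = -9 + 1/(-4 + Y)
P(m, j) = -j*m/3 (P(m, j) = -m*j/3 = -j*m/3)
H = -5 (H = (37 - 9*3)/(-4 + 3) + 5 = (37 - 27)/(-1) + 5 = -1*10 + 5 = -10 + 5 = -5)
(w(P(-1, 3)) + H)*41 = ((1 - ⅓*3*(-1)) - 5)*41 = ((1 + 1) - 5)*41 = (2 - 5)*41 = -3*41 = -123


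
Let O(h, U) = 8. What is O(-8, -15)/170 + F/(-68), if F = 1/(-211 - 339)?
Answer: 1761/37400 ≈ 0.047086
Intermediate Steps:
F = -1/550 (F = 1/(-550) = -1/550 ≈ -0.0018182)
O(-8, -15)/170 + F/(-68) = 8/170 - 1/550/(-68) = 8*(1/170) - 1/550*(-1/68) = 4/85 + 1/37400 = 1761/37400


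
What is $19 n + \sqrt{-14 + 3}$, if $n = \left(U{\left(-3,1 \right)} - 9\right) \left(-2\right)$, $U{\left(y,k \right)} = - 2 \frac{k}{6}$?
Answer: $\frac{1064}{3} + i \sqrt{11} \approx 354.67 + 3.3166 i$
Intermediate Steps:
$U{\left(y,k \right)} = - \frac{k}{3}$ ($U{\left(y,k \right)} = - 2 k \frac{1}{6} = - 2 \frac{k}{6} = - \frac{k}{3}$)
$n = \frac{56}{3}$ ($n = \left(\left(- \frac{1}{3}\right) 1 - 9\right) \left(-2\right) = \left(- \frac{1}{3} - 9\right) \left(-2\right) = \left(- \frac{28}{3}\right) \left(-2\right) = \frac{56}{3} \approx 18.667$)
$19 n + \sqrt{-14 + 3} = 19 \cdot \frac{56}{3} + \sqrt{-14 + 3} = \frac{1064}{3} + \sqrt{-11} = \frac{1064}{3} + i \sqrt{11}$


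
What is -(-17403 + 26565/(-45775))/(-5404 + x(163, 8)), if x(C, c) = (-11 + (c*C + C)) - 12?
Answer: -26554963/6042300 ≈ -4.3948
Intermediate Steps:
x(C, c) = -23 + C + C*c (x(C, c) = (-11 + (C*c + C)) - 12 = (-11 + (C + C*c)) - 12 = (-11 + C + C*c) - 12 = -23 + C + C*c)
-(-17403 + 26565/(-45775))/(-5404 + x(163, 8)) = -(-17403 + 26565/(-45775))/(-5404 + (-23 + 163 + 163*8)) = -(-17403 + 26565*(-1/45775))/(-5404 + (-23 + 163 + 1304)) = -(-17403 - 5313/9155)/(-5404 + 1444) = -(-159329778)/(9155*(-3960)) = -(-159329778)*(-1)/(9155*3960) = -1*26554963/6042300 = -26554963/6042300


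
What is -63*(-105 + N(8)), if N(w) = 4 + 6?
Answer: 5985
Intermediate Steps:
N(w) = 10
-63*(-105 + N(8)) = -63*(-105 + 10) = -63*(-95) = 5985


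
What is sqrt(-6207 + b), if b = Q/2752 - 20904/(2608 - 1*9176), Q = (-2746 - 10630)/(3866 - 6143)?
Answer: I*sqrt(36811223863759615)/2435907 ≈ 78.764*I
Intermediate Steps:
Q = 1216/207 (Q = -13376/(-2277) = -13376*(-1/2277) = 1216/207 ≈ 5.8744)
b = 23273912/7307721 (b = (1216/207)/2752 - 20904/(2608 - 1*9176) = (1216/207)*(1/2752) - 20904/(2608 - 9176) = 19/8901 - 20904/(-6568) = 19/8901 - 20904*(-1/6568) = 19/8901 + 2613/821 = 23273912/7307721 ≈ 3.1848)
sqrt(-6207 + b) = sqrt(-6207 + 23273912/7307721) = sqrt(-45335750335/7307721) = I*sqrt(36811223863759615)/2435907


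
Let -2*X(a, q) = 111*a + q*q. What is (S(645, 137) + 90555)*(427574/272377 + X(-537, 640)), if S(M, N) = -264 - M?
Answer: -610420029038757/38911 ≈ -1.5688e+10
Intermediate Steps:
X(a, q) = -111*a/2 - q²/2 (X(a, q) = -(111*a + q*q)/2 = -(111*a + q²)/2 = -(q² + 111*a)/2 = -111*a/2 - q²/2)
(S(645, 137) + 90555)*(427574/272377 + X(-537, 640)) = ((-264 - 1*645) + 90555)*(427574/272377 + (-111/2*(-537) - ½*640²)) = ((-264 - 645) + 90555)*(427574*(1/272377) + (59607/2 - ½*409600)) = (-909 + 90555)*(61082/38911 + (59607/2 - 204800)) = 89646*(61082/38911 - 349993/2) = 89646*(-13618455459/77822) = -610420029038757/38911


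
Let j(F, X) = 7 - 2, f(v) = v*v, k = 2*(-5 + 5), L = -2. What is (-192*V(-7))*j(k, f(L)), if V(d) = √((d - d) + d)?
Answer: -960*I*√7 ≈ -2539.9*I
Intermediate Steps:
V(d) = √d (V(d) = √(0 + d) = √d)
k = 0 (k = 2*0 = 0)
f(v) = v²
j(F, X) = 5
(-192*V(-7))*j(k, f(L)) = -192*I*√7*5 = -960*I*√7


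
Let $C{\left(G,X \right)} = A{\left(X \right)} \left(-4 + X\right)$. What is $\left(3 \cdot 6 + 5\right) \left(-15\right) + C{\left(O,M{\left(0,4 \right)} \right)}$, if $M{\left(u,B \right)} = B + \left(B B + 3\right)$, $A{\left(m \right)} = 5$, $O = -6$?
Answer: $-250$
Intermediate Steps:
$M{\left(u,B \right)} = 3 + B + B^{2}$ ($M{\left(u,B \right)} = B + \left(B^{2} + 3\right) = B + \left(3 + B^{2}\right) = 3 + B + B^{2}$)
$C{\left(G,X \right)} = -20 + 5 X$ ($C{\left(G,X \right)} = 5 \left(-4 + X\right) = -20 + 5 X$)
$\left(3 \cdot 6 + 5\right) \left(-15\right) + C{\left(O,M{\left(0,4 \right)} \right)} = \left(3 \cdot 6 + 5\right) \left(-15\right) - \left(20 - 5 \left(3 + 4 + 4^{2}\right)\right) = \left(18 + 5\right) \left(-15\right) - \left(20 - 5 \left(3 + 4 + 16\right)\right) = 23 \left(-15\right) + \left(-20 + 5 \cdot 23\right) = -345 + \left(-20 + 115\right) = -345 + 95 = -250$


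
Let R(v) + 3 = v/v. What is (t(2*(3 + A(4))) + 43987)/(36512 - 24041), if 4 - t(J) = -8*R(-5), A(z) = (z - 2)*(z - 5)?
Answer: 43975/12471 ≈ 3.5262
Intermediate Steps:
A(z) = (-5 + z)*(-2 + z) (A(z) = (-2 + z)*(-5 + z) = (-5 + z)*(-2 + z))
R(v) = -2 (R(v) = -3 + v/v = -3 + 1 = -2)
t(J) = -12 (t(J) = 4 - (-8)*(-2) = 4 - 1*16 = 4 - 16 = -12)
(t(2*(3 + A(4))) + 43987)/(36512 - 24041) = (-12 + 43987)/(36512 - 24041) = 43975/12471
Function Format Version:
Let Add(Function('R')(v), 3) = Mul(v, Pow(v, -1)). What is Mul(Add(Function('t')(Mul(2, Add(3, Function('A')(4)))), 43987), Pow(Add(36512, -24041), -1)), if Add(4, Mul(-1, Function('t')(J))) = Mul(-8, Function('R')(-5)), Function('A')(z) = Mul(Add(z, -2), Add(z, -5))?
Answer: Rational(43975, 12471) ≈ 3.5262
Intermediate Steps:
Function('A')(z) = Mul(Add(-5, z), Add(-2, z)) (Function('A')(z) = Mul(Add(-2, z), Add(-5, z)) = Mul(Add(-5, z), Add(-2, z)))
Function('R')(v) = -2 (Function('R')(v) = Add(-3, Mul(v, Pow(v, -1))) = Add(-3, 1) = -2)
Function('t')(J) = -12 (Function('t')(J) = Add(4, Mul(-1, Mul(-8, -2))) = Add(4, Mul(-1, 16)) = Add(4, -16) = -12)
Mul(Add(Function('t')(Mul(2, Add(3, Function('A')(4)))), 43987), Pow(Add(36512, -24041), -1)) = Mul(Add(-12, 43987), Pow(Add(36512, -24041), -1)) = Mul(43975, Pow(12471, -1)) = Mul(43975, Rational(1, 12471)) = Rational(43975, 12471)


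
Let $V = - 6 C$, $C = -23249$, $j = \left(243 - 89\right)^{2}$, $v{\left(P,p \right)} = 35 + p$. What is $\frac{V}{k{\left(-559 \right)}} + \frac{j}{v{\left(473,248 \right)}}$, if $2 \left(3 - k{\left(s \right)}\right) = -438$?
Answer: $\frac{7456959}{10471} \approx 712.15$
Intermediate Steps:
$j = 23716$ ($j = 154^{2} = 23716$)
$V = 139494$ ($V = \left(-6\right) \left(-23249\right) = 139494$)
$k{\left(s \right)} = 222$ ($k{\left(s \right)} = 3 - -219 = 3 + 219 = 222$)
$\frac{V}{k{\left(-559 \right)}} + \frac{j}{v{\left(473,248 \right)}} = \frac{139494}{222} + \frac{23716}{35 + 248} = 139494 \cdot \frac{1}{222} + \frac{23716}{283} = \frac{23249}{37} + 23716 \cdot \frac{1}{283} = \frac{23249}{37} + \frac{23716}{283} = \frac{7456959}{10471}$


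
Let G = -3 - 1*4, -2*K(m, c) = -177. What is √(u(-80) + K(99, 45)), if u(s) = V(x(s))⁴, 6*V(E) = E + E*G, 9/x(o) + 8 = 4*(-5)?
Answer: √54403617/784 ≈ 9.4080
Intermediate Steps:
K(m, c) = 177/2 (K(m, c) = -½*(-177) = 177/2)
G = -7 (G = -3 - 4 = -7)
x(o) = -9/28 (x(o) = 9/(-8 + 4*(-5)) = 9/(-8 - 20) = 9/(-28) = 9*(-1/28) = -9/28)
V(E) = -E (V(E) = (E + E*(-7))/6 = (E - 7*E)/6 = (-6*E)/6 = -E)
u(s) = 6561/614656 (u(s) = (-1*(-9/28))⁴ = (9/28)⁴ = 6561/614656)
√(u(-80) + K(99, 45)) = √(6561/614656 + 177/2) = √(54403617/614656) = √54403617/784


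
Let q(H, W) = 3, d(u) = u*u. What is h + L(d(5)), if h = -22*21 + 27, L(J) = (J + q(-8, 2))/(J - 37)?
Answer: -1312/3 ≈ -437.33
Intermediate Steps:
d(u) = u**2
L(J) = (3 + J)/(-37 + J) (L(J) = (J + 3)/(J - 37) = (3 + J)/(-37 + J))
h = -435 (h = -462 + 27 = -435)
h + L(d(5)) = -435 + (3 + 5**2)/(-37 + 5**2) = -435 + (3 + 25)/(-37 + 25) = -435 + 28/(-12) = -435 - 1/12*28 = -435 - 7/3 = -1312/3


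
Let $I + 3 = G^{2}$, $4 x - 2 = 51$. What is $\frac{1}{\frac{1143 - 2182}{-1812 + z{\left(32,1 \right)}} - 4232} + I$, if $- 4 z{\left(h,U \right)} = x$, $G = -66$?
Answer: $\frac{534991576003}{122901816} \approx 4353.0$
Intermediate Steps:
$x = \frac{53}{4}$ ($x = \frac{1}{2} + \frac{1}{4} \cdot 51 = \frac{1}{2} + \frac{51}{4} = \frac{53}{4} \approx 13.25$)
$z{\left(h,U \right)} = - \frac{53}{16}$ ($z{\left(h,U \right)} = \left(- \frac{1}{4}\right) \frac{53}{4} = - \frac{53}{16}$)
$I = 4353$ ($I = -3 + \left(-66\right)^{2} = -3 + 4356 = 4353$)
$\frac{1}{\frac{1143 - 2182}{-1812 + z{\left(32,1 \right)}} - 4232} + I = \frac{1}{\frac{1143 - 2182}{-1812 - \frac{53}{16}} - 4232} + 4353 = \frac{1}{- \frac{1039}{- \frac{29045}{16}} - 4232} + 4353 = \frac{1}{\left(-1039\right) \left(- \frac{16}{29045}\right) - 4232} + 4353 = \frac{1}{\frac{16624}{29045} - 4232} + 4353 = \frac{1}{- \frac{122901816}{29045}} + 4353 = - \frac{29045}{122901816} + 4353 = \frac{534991576003}{122901816}$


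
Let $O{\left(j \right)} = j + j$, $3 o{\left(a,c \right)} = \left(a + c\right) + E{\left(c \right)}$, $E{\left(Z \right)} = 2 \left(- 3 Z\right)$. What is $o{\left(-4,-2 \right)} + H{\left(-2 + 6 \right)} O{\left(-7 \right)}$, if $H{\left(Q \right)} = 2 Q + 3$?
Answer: $-152$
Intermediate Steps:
$E{\left(Z \right)} = - 6 Z$
$o{\left(a,c \right)} = - \frac{5 c}{3} + \frac{a}{3}$ ($o{\left(a,c \right)} = \frac{\left(a + c\right) - 6 c}{3} = \frac{a - 5 c}{3} = - \frac{5 c}{3} + \frac{a}{3}$)
$H{\left(Q \right)} = 3 + 2 Q$
$O{\left(j \right)} = 2 j$
$o{\left(-4,-2 \right)} + H{\left(-2 + 6 \right)} O{\left(-7 \right)} = \left(\left(- \frac{5}{3}\right) \left(-2\right) + \frac{1}{3} \left(-4\right)\right) + \left(3 + 2 \left(-2 + 6\right)\right) 2 \left(-7\right) = \left(\frac{10}{3} - \frac{4}{3}\right) + \left(3 + 2 \cdot 4\right) \left(-14\right) = 2 + \left(3 + 8\right) \left(-14\right) = 2 + 11 \left(-14\right) = 2 - 154 = -152$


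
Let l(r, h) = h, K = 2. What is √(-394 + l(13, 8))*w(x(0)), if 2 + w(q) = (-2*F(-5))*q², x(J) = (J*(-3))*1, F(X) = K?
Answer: -2*I*√386 ≈ -39.294*I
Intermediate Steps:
F(X) = 2
x(J) = -3*J (x(J) = -3*J*1 = -3*J)
w(q) = -2 - 4*q² (w(q) = -2 + (-2*2)*q² = -2 - 4*q²)
√(-394 + l(13, 8))*w(x(0)) = √(-394 + 8)*(-2 - 4*(-3*0)²) = √(-386)*(-2 - 4*0²) = (I*√386)*(-2 - 4*0) = (I*√386)*(-2 + 0) = (I*√386)*(-2) = -2*I*√386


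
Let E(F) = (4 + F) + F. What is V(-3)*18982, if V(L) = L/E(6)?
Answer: -28473/8 ≈ -3559.1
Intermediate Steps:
E(F) = 4 + 2*F
V(L) = L/16 (V(L) = L/(4 + 2*6) = L/(4 + 12) = L/16)
V(-3)*18982 = ((1/16)*(-3))*18982 = -3/16*18982 = -28473/8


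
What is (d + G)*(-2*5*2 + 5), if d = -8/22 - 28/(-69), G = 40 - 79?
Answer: 147845/253 ≈ 584.37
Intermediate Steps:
G = -39
d = 32/759 (d = -8*1/22 - 28*(-1/69) = -4/11 + 28/69 = 32/759 ≈ 0.042161)
(d + G)*(-2*5*2 + 5) = (32/759 - 39)*(-2*5*2 + 5) = -29569*(-10*2 + 5)/759 = -29569*(-20 + 5)/759 = -29569/759*(-15) = 147845/253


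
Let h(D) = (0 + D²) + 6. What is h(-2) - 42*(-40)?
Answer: 1690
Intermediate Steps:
h(D) = 6 + D² (h(D) = D² + 6 = 6 + D²)
h(-2) - 42*(-40) = (6 + (-2)²) - 42*(-40) = (6 + 4) + 1680 = 10 + 1680 = 1690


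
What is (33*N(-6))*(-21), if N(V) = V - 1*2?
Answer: 5544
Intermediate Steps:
N(V) = -2 + V (N(V) = V - 2 = -2 + V)
(33*N(-6))*(-21) = (33*(-2 - 6))*(-21) = (33*(-8))*(-21) = -264*(-21) = 5544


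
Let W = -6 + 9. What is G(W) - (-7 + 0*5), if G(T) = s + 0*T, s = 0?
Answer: 7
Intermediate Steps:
W = 3
G(T) = 0 (G(T) = 0 + 0*T = 0 + 0 = 0)
G(W) - (-7 + 0*5) = 0 - (-7 + 0*5) = 0 - (-7 + 0) = 0 - 1*(-7) = 0 + 7 = 7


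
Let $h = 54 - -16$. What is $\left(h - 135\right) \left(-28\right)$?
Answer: $1820$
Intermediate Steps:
$h = 70$ ($h = 54 + 16 = 70$)
$\left(h - 135\right) \left(-28\right) = \left(70 - 135\right) \left(-28\right) = \left(-65\right) \left(-28\right) = 1820$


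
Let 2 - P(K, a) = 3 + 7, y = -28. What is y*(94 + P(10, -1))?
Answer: -2408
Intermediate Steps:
P(K, a) = -8 (P(K, a) = 2 - (3 + 7) = 2 - 1*10 = 2 - 10 = -8)
y*(94 + P(10, -1)) = -28*(94 - 8) = -28*86 = -2408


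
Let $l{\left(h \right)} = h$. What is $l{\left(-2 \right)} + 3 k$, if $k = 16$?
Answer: $46$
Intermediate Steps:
$l{\left(-2 \right)} + 3 k = -2 + 3 \cdot 16 = -2 + 48 = 46$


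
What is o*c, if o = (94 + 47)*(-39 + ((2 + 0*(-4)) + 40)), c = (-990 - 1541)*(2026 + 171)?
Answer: -2352136761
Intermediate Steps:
c = -5560607 (c = -2531*2197 = -5560607)
o = 423 (o = 141*(-39 + ((2 + 0) + 40)) = 141*(-39 + (2 + 40)) = 141*(-39 + 42) = 141*3 = 423)
o*c = 423*(-5560607) = -2352136761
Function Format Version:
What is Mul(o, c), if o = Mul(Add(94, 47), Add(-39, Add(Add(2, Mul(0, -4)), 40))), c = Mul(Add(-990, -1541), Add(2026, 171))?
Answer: -2352136761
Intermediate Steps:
c = -5560607 (c = Mul(-2531, 2197) = -5560607)
o = 423 (o = Mul(141, Add(-39, Add(Add(2, 0), 40))) = Mul(141, Add(-39, Add(2, 40))) = Mul(141, Add(-39, 42)) = Mul(141, 3) = 423)
Mul(o, c) = Mul(423, -5560607) = -2352136761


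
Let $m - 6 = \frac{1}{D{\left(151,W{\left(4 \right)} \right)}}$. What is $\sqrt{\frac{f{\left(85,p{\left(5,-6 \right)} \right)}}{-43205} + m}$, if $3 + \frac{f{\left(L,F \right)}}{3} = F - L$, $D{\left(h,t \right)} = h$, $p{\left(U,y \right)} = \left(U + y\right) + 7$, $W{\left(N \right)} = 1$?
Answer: $\frac{\sqrt{255896139360355}}{6523955} \approx 2.452$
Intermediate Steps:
$p{\left(U,y \right)} = 7 + U + y$
$f{\left(L,F \right)} = -9 - 3 L + 3 F$ ($f{\left(L,F \right)} = -9 + 3 \left(F - L\right) = -9 + \left(- 3 L + 3 F\right) = -9 - 3 L + 3 F$)
$m = \frac{907}{151}$ ($m = 6 + \frac{1}{151} = \frac{907}{151} \approx 6.0066$)
$\sqrt{\frac{f{\left(85,p{\left(5,-6 \right)} \right)}}{-43205} + m} = \sqrt{\frac{-9 - 255 + 3 \left(7 + 5 - 6\right)}{-43205} + \frac{907}{151}} = \sqrt{\left(-9 - 255 + 3 \cdot 6\right) \left(- \frac{1}{43205}\right) + \frac{907}{151}} = \sqrt{\left(-9 - 255 + 18\right) \left(- \frac{1}{43205}\right) + \frac{907}{151}} = \sqrt{\left(-246\right) \left(- \frac{1}{43205}\right) + \frac{907}{151}} = \sqrt{\frac{246}{43205} + \frac{907}{151}} = \sqrt{\frac{39224081}{6523955}} = \frac{\sqrt{255896139360355}}{6523955}$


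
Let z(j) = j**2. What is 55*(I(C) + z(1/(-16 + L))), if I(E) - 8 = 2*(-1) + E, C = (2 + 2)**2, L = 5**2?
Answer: 98065/81 ≈ 1210.7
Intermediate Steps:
L = 25
C = 16 (C = 4**2 = 16)
I(E) = 6 + E (I(E) = 8 + (2*(-1) + E) = 8 + (-2 + E) = 6 + E)
55*(I(C) + z(1/(-16 + L))) = 55*((6 + 16) + (1/(-16 + 25))**2) = 55*(22 + (1/9)**2) = 55*(22 + 1/81) = 55*(1783/81) = 98065/81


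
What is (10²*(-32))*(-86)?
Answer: 275200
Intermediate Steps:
(10²*(-32))*(-86) = (100*(-32))*(-86) = -3200*(-86) = 275200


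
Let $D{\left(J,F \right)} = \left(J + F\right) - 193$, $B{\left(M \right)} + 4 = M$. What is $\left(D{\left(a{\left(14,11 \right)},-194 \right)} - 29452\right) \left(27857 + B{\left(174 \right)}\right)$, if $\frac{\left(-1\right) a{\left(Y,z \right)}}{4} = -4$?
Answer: $-835849221$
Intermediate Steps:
$a{\left(Y,z \right)} = 16$ ($a{\left(Y,z \right)} = \left(-4\right) \left(-4\right) = 16$)
$B{\left(M \right)} = -4 + M$
$D{\left(J,F \right)} = -193 + F + J$ ($D{\left(J,F \right)} = \left(F + J\right) - 193 = -193 + F + J$)
$\left(D{\left(a{\left(14,11 \right)},-194 \right)} - 29452\right) \left(27857 + B{\left(174 \right)}\right) = \left(\left(-193 - 194 + 16\right) - 29452\right) \left(27857 + \left(-4 + 174\right)\right) = \left(-371 - 29452\right) \left(27857 + 170\right) = \left(-29823\right) 28027 = -835849221$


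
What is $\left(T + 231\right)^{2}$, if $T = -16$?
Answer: $46225$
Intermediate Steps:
$\left(T + 231\right)^{2} = \left(-16 + 231\right)^{2} = 215^{2} = 46225$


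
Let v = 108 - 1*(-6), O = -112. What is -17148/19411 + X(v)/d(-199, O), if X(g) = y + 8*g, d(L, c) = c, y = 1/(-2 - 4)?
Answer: -16817291/1863456 ≈ -9.0248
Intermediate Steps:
y = -1/6 (y = 1/(-6) = -1/6 ≈ -0.16667)
v = 114 (v = 108 + 6 = 114)
X(g) = -1/6 + 8*g
-17148/19411 + X(v)/d(-199, O) = -17148/19411 + (-1/6 + 8*114)/(-112) = -17148*1/19411 + (-1/6 + 912)*(-1/112) = -17148/19411 + (5471/6)*(-1/112) = -17148/19411 - 5471/672 = -16817291/1863456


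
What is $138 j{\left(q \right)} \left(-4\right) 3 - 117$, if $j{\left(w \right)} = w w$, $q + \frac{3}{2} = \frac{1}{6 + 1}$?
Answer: $- \frac{155187}{49} \approx -3167.1$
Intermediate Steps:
$q = - \frac{19}{14}$ ($q = - \frac{3}{2} + \frac{1}{6 + 1} = - \frac{3}{2} + \frac{1}{7} = - \frac{19}{14} \approx -1.3571$)
$j{\left(w \right)} = w^{2}$
$138 j{\left(q \right)} \left(-4\right) 3 - 117 = 138 \left(- \frac{19}{14}\right)^{2} \left(-4\right) 3 - 117 = 138 \cdot \frac{361}{196} \left(-4\right) 3 - 117 = 138 \left(\left(- \frac{361}{49}\right) 3\right) - 117 = 138 \left(- \frac{1083}{49}\right) - 117 = - \frac{149454}{49} - 117 = - \frac{155187}{49}$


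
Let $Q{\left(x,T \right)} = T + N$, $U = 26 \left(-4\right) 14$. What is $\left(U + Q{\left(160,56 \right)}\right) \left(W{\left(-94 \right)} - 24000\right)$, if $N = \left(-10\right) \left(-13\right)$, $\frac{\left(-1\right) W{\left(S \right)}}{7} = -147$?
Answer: $29173170$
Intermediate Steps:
$W{\left(S \right)} = 1029$ ($W{\left(S \right)} = \left(-7\right) \left(-147\right) = 1029$)
$N = 130$
$U = -1456$ ($U = \left(-104\right) 14 = -1456$)
$Q{\left(x,T \right)} = 130 + T$ ($Q{\left(x,T \right)} = T + 130 = 130 + T$)
$\left(U + Q{\left(160,56 \right)}\right) \left(W{\left(-94 \right)} - 24000\right) = \left(-1456 + \left(130 + 56\right)\right) \left(1029 - 24000\right) = \left(-1456 + 186\right) \left(-22971\right) = \left(-1270\right) \left(-22971\right) = 29173170$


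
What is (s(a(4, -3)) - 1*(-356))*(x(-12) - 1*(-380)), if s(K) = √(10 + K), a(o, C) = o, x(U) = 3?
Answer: 136348 + 383*√14 ≈ 1.3778e+5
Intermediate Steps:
(s(a(4, -3)) - 1*(-356))*(x(-12) - 1*(-380)) = (√(10 + 4) - 1*(-356))*(3 - 1*(-380)) = (√14 + 356)*(3 + 380) = (356 + √14)*383 = 136348 + 383*√14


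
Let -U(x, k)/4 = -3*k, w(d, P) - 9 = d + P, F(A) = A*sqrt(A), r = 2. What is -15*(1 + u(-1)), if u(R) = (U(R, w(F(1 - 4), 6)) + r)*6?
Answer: -16395 + 3240*I*sqrt(3) ≈ -16395.0 + 5611.8*I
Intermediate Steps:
F(A) = A**(3/2)
w(d, P) = 9 + P + d (w(d, P) = 9 + (d + P) = 9 + (P + d) = 9 + P + d)
U(x, k) = 12*k (U(x, k) = -(-12)*k = 12*k)
u(R) = 1092 - 216*I*sqrt(3) (u(R) = (12*(9 + 6 + (1 - 4)**(3/2)) + 2)*6 = (12*(9 + 6 + (-3)**(3/2)) + 2)*6 = (12*(9 + 6 - 3*I*sqrt(3)) + 2)*6 = (12*(15 - 3*I*sqrt(3)) + 2)*6 = ((180 - 36*I*sqrt(3)) + 2)*6 = (182 - 36*I*sqrt(3))*6 = 1092 - 216*I*sqrt(3))
-15*(1 + u(-1)) = -15*(1 + (1092 - 216*I*sqrt(3))) = -15*(1093 - 216*I*sqrt(3)) = -16395 + 3240*I*sqrt(3)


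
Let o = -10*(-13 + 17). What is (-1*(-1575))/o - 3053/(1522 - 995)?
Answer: -190429/4216 ≈ -45.168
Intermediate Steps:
o = -40 (o = -10*4 = -40)
(-1*(-1575))/o - 3053/(1522 - 995) = -1*(-1575)/(-40) - 3053/(1522 - 995) = 1575*(-1/40) - 3053/527 = -315/8 - 3053*1/527 = -315/8 - 3053/527 = -190429/4216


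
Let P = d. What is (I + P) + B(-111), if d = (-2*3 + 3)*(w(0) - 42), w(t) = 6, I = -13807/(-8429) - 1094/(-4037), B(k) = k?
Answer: -37123434/34027873 ≈ -1.0910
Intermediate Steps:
I = 64960185/34027873 (I = -13807*(-1/8429) - 1094*(-1/4037) = 13807/8429 + 1094/4037 = 64960185/34027873 ≈ 1.9090)
d = 108 (d = (-2*3 + 3)*(6 - 42) = (-6 + 3)*(-36) = -3*(-36) = 108)
P = 108
(I + P) + B(-111) = (64960185/34027873 + 108) - 111 = 3739970469/34027873 - 111 = -37123434/34027873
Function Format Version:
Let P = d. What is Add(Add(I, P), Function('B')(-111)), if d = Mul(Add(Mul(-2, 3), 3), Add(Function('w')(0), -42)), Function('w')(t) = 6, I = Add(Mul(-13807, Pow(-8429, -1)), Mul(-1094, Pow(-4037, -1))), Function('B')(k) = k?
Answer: Rational(-37123434, 34027873) ≈ -1.0910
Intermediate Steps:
I = Rational(64960185, 34027873) (I = Add(Mul(-13807, Rational(-1, 8429)), Mul(-1094, Rational(-1, 4037))) = Add(Rational(13807, 8429), Rational(1094, 4037)) = Rational(64960185, 34027873) ≈ 1.9090)
d = 108 (d = Mul(Add(Mul(-2, 3), 3), Add(6, -42)) = Mul(Add(-6, 3), -36) = Mul(-3, -36) = 108)
P = 108
Add(Add(I, P), Function('B')(-111)) = Add(Add(Rational(64960185, 34027873), 108), -111) = Add(Rational(3739970469, 34027873), -111) = Rational(-37123434, 34027873)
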